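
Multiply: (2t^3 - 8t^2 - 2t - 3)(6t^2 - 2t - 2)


Distribute each term of the first polynomial:
  (2t^3)(6t^2 - 2t - 2) = 12t^5 - 4t^4 - 4t^3
  (-8t^2)(6t^2 - 2t - 2) = -48t^4 + 16t^3 + 16t^2
  (-2t)(6t^2 - 2t - 2) = -12t^3 + 4t^2 + 4t
  (-3)(6t^2 - 2t - 2) = -18t^2 + 6t + 6
Sum: 12t^5 - 52t^4 + 2t^2 + 10t + 6


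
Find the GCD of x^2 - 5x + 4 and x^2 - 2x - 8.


Factor each:
  x^2 - 5x + 4 = (x - 4)(x - 1)
  x^2 - 2x - 8 = (x - 4)(x + 2)
Common monic factor: x - 4


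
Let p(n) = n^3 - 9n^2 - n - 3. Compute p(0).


Using direct substitution:
  1 * (0)^3 = 0
  -9 * (0)^2 = 0
  -1 * (0)^1 = 0
  constant: -3
Sum = 0 + 0 + 0 - 3 = -3


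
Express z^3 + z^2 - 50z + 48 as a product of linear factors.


Try integer roots (divisors of 48). z=6: p(6)=0.
Divide out (z - 6): quotient is z^2 + 7z - 8.
Factor the quadratic: (z - 1)(z + 8)
Result: (z - 6)(z - 1)(z + 8)


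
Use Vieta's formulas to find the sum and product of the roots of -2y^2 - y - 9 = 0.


For ay^2+by+c=0: sum = -b/a, product = c/a.
a=-2, b=-1, c=-9
Sum = -(-1)/-2 = -1/2
Product = (-9)/-2 = 9/2


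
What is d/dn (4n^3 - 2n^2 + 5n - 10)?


Apply the power rule term by term:
  d/dn(4n^3) = 12n^2
  d/dn(-2n^2) = -4n
  d/dn(5n) = 5
  d/dn(-10) = 0
p'(n) = 12n^2 - 4n + 5


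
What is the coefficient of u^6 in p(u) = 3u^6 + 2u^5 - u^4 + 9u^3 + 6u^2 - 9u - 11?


Read off the coefficient of u^6: 3


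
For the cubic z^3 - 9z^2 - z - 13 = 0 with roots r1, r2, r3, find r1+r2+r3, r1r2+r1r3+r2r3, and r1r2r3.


Monic cubic z^3+bz^2+cz+d=0: sum=-b, pairwise sum=c, product=-d.
b=-9, c=-1, d=-13
r1+r2+r3 = 9
r1r2+r1r3+r2r3 = -1
r1r2r3 = 13


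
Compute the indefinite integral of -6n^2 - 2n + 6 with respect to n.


Reverse power rule on each term:
  ∫ -6n^2 dn = -2n^3
  ∫ -2n dn = -n^2
  ∫ 6 dn = 6n
F(n) = -2n^3 - n^2 + 6n + C


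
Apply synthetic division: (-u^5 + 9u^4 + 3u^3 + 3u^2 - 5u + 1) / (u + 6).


Synthetic division with c = -6. Coefficients: -1, 9, 3, 3, -5, 1
Bring down -1.
  -1 * -6 = 6; 6 + 9 = 15
  15 * -6 = -90; -90 + 3 = -87
  -87 * -6 = 522; 522 + 3 = 525
  525 * -6 = -3150; -3150 - 5 = -3155
  -3155 * -6 = 18930; 18930 + 1 = 18931
Quotient: -u^4 + 15u^3 - 87u^2 + 525u - 3155, Remainder: 18931


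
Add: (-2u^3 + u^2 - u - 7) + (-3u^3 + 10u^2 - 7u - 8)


Align terms by degree and add:
  -2u^3 + u^2 - u - 7
  -3u^3 + 10u^2 - 7u - 8
= -5u^3 + 11u^2 - 8u - 15


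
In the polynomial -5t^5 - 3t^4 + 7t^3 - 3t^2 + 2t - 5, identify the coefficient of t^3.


Read off the coefficient of t^3: 7


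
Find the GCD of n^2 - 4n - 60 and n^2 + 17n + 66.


Factor each:
  n^2 - 4n - 60 = (n + 6)(n - 10)
  n^2 + 17n + 66 = (n + 6)(n + 11)
Common monic factor: n + 6


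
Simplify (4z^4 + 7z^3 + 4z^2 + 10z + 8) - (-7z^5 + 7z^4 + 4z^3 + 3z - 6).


Distribute the minus sign:
  (4z^4 + 7z^3 + 4z^2 + 10z + 8)
- (-7z^5 + 7z^4 + 4z^3 + 3z - 6)
Negate second polynomial: 7z^5 - 7z^4 - 4z^3 - 3z + 6
Add: 7z^5 - 3z^4 + 3z^3 + 4z^2 + 7z + 14


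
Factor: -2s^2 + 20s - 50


Roots satisfy r1 + r2 = -b/a = 10 and r1*r2 = c/a = 25.
So r1 = 5, r2 = 5.
-2s^2 + 20s - 50 = -2(s - r1)(s - r2) = -2(s - 5)(s - 5)


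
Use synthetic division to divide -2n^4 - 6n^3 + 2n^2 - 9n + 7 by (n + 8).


Synthetic division with c = -8. Coefficients: -2, -6, 2, -9, 7
Bring down -2.
  -2 * -8 = 16; 16 - 6 = 10
  10 * -8 = -80; -80 + 2 = -78
  -78 * -8 = 624; 624 - 9 = 615
  615 * -8 = -4920; -4920 + 7 = -4913
Quotient: -2n^3 + 10n^2 - 78n + 615, Remainder: -4913


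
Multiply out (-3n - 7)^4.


Expand (-3n - 7)^4 by repeated multiplication:
  (-3n - 7)^2 = 9n^2 + 42n + 49
  (-3n - 7)^3 = -27n^3 - 189n^2 - 441n - 343
= 81n^4 + 756n^3 + 2646n^2 + 4116n + 2401


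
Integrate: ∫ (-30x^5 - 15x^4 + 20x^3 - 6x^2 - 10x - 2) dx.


Reverse power rule on each term:
  ∫ -30x^5 dx = -5x^6
  ∫ -15x^4 dx = -3x^5
  ∫ 20x^3 dx = 5x^4
  ∫ -6x^2 dx = -2x^3
  ∫ -10x dx = -5x^2
  ∫ -2 dx = -2x
F(x) = -5x^6 - 3x^5 + 5x^4 - 2x^3 - 5x^2 - 2x + C


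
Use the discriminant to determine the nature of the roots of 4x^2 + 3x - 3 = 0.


D = b^2 - 4ac = (3)^2 - 4(4)(-3) = 9 + 48 = 57
Since D > 0: two distinct irrational roots


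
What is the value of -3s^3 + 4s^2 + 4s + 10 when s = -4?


Using direct substitution:
  -3 * (-4)^3 = 192
  4 * (-4)^2 = 64
  4 * (-4)^1 = -16
  constant: 10
Sum = 192 + 64 - 16 + 10 = 250


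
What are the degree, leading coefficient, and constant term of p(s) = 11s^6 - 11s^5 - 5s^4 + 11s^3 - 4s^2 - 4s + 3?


Highest power of s is 6, with coefficient 11. Constant term is 3.
Degree = 6, leading coefficient = 11, constant term = 3


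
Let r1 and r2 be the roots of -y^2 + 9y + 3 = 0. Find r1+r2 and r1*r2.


For ay^2+by+c=0: sum = -b/a, product = c/a.
a=-1, b=9, c=3
Sum = -(9)/-1 = 9
Product = (3)/-1 = -3


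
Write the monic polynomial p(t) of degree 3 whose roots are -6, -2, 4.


p(t) = (t + 6)(t + 2)(t - 4)
Expand: t^3 + 4t^2 - 20t - 48


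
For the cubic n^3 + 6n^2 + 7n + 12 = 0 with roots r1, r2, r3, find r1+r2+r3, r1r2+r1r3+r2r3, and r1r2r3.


Monic cubic n^3+bn^2+cn+d=0: sum=-b, pairwise sum=c, product=-d.
b=6, c=7, d=12
r1+r2+r3 = -6
r1r2+r1r3+r2r3 = 7
r1r2r3 = -12


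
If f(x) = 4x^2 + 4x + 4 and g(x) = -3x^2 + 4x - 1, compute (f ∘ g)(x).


Substitute g(x) into f:
f(g(x)) = 4*(-3x^2 + 4x - 1)^2 + 4*(-3x^2 + 4x - 1) + 4
(-3x^2 + 4x - 1)^2 = 9x^4 - 24x^3 + 22x^2 - 8x + 1
Expand and combine: 36x^4 - 96x^3 + 76x^2 - 16x + 4


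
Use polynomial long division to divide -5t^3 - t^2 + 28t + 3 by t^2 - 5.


(-5t^3 - t^2 + 28t + 3) / (t^2 - 5)
Step 1: -5t * (t^2 - 5) = -5t^3 + 25t; subtract.
Step 2: -1 * (t^2 - 5) = -t^2 + 5; subtract.
Quotient: -5t - 1, Remainder: 3t - 2


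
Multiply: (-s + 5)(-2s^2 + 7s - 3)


Distribute each term of the first polynomial:
  (-s)(-2s^2 + 7s - 3) = 2s^3 - 7s^2 + 3s
  (5)(-2s^2 + 7s - 3) = -10s^2 + 35s - 15
Sum: 2s^3 - 17s^2 + 38s - 15


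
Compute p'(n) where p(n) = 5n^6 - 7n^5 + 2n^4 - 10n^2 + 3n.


Apply the power rule term by term:
  d/dn(5n^6) = 30n^5
  d/dn(-7n^5) = -35n^4
  d/dn(2n^4) = 8n^3
  d/dn(-10n^2) = -20n
  d/dn(3n) = 3
p'(n) = 30n^5 - 35n^4 + 8n^3 - 20n + 3


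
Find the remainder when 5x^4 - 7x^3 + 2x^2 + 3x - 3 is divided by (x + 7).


By the Remainder Theorem, the remainder equals p(-7):
  5*(-7)^4 = 12005
  -7*(-7)^3 = 2401
  2*(-7)^2 = 98
  3*(-7)^1 = -21
  constant: -3
Sum: 12005 + 2401 + 98 - 21 - 3 = 14480


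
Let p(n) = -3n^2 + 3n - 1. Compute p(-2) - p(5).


p(-2) = -19
p(5) = -61
p(-2) - p(5) = -19 + 61 = 42


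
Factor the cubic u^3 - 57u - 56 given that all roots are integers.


Try integer roots (divisors of -56). u=-7: p(-7)=0.
Divide out (u + 7): quotient is u^2 - 7u - 8.
Factor the quadratic: (u + 1)(u - 8)
Result: (u + 7)(u + 1)(u - 8)


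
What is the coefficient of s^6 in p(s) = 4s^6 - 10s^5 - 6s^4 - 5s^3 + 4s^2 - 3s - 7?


Read off the coefficient of s^6: 4


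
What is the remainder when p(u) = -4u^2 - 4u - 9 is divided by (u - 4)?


By the Remainder Theorem, the remainder equals p(4):
  -4*(4)^2 = -64
  -4*(4)^1 = -16
  constant: -9
Sum: -64 - 16 - 9 = -89


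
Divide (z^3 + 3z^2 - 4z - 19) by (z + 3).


(z^3 + 3z^2 - 4z - 19) / (z + 3)
Step 1: z^2 * (z + 3) = z^3 + 3z^2; subtract.
Step 2: 0 * (z + 3) = 0; subtract.
Step 3: -4 * (z + 3) = -4z - 12; subtract.
Quotient: z^2 - 4, Remainder: -7


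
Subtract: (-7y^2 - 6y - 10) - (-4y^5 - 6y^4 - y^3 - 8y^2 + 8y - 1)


Distribute the minus sign:
  (-7y^2 - 6y - 10)
- (-4y^5 - 6y^4 - y^3 - 8y^2 + 8y - 1)
Negate second polynomial: 4y^5 + 6y^4 + y^3 + 8y^2 - 8y + 1
Add: 4y^5 + 6y^4 + y^3 + y^2 - 14y - 9


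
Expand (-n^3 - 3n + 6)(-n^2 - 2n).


Distribute each term of the first polynomial:
  (-n^3)(-n^2 - 2n) = n^5 + 2n^4
  (-3n)(-n^2 - 2n) = 3n^3 + 6n^2
  (6)(-n^2 - 2n) = -6n^2 - 12n
Sum: n^5 + 2n^4 + 3n^3 - 12n


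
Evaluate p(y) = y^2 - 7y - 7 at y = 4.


Using direct substitution:
  1 * (4)^2 = 16
  -7 * (4)^1 = -28
  constant: -7
Sum = 16 - 28 - 7 = -19


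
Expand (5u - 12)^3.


Expand (5u - 12)^3 by repeated multiplication:
  (5u - 12)^2 = 25u^2 - 120u + 144
= 125u^3 - 900u^2 + 2160u - 1728


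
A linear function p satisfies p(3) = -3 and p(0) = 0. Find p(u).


p(u) = mu + b. Using p(3)=-3, p(0)=0:
m = (-3)/(3) = -3/3 = -1
b = -3 - m*(3) = -3 + 3 = 0
p(u) = -u


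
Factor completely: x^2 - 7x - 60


Roots satisfy r1 + r2 = -b/a = 7 and r1*r2 = c/a = -60.
So r1 = 12, r2 = -5.
x^2 - 7x - 60 = (x - r1)(x - r2) = (x - 12)(x + 5)


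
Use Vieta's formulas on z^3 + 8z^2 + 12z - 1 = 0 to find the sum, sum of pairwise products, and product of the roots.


Monic cubic z^3+bz^2+cz+d=0: sum=-b, pairwise sum=c, product=-d.
b=8, c=12, d=-1
r1+r2+r3 = -8
r1r2+r1r3+r2r3 = 12
r1r2r3 = 1


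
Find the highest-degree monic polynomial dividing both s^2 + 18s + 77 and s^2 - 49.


Factor each:
  s^2 + 18s + 77 = (s + 7)(s + 11)
  s^2 - 49 = (s + 7)(s - 7)
Common monic factor: s + 7


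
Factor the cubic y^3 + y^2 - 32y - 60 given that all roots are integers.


Try integer roots (divisors of -60). y=-5: p(-5)=0.
Divide out (y + 5): quotient is y^2 - 4y - 12.
Factor the quadratic: (y - 6)(y + 2)
Result: (y + 5)(y - 6)(y + 2)


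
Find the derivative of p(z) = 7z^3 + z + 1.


Apply the power rule term by term:
  d/dz(7z^3) = 21z^2
  d/dz(z) = 1
  d/dz(1) = 0
p'(z) = 21z^2 + 1


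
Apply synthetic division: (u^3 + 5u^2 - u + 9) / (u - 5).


Synthetic division with c = 5. Coefficients: 1, 5, -1, 9
Bring down 1.
  1 * 5 = 5; 5 + 5 = 10
  10 * 5 = 50; 50 - 1 = 49
  49 * 5 = 245; 245 + 9 = 254
Quotient: u^2 + 10u + 49, Remainder: 254


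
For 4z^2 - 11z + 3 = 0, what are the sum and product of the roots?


For az^2+bz+c=0: sum = -b/a, product = c/a.
a=4, b=-11, c=3
Sum = -(-11)/4 = 11/4
Product = (3)/4 = 3/4


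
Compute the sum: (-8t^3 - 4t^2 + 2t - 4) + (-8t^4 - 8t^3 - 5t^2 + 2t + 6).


Align terms by degree and add:
  -8t^3 - 4t^2 + 2t - 4
  -8t^4 - 8t^3 - 5t^2 + 2t + 6
= -8t^4 - 16t^3 - 9t^2 + 4t + 2


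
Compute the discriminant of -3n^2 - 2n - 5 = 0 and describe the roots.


D = b^2 - 4ac = (-2)^2 - 4(-3)(-5) = 4 - 60 = -56
Since D < 0: two complex conjugate roots (no real roots)


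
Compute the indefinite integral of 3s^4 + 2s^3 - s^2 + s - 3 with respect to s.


Reverse power rule on each term:
  ∫ 3s^4 ds = (3/5)s^5
  ∫ 2s^3 ds = (1/2)s^4
  ∫ -s^2 ds = -(1/3)s^3
  ∫ s ds = (1/2)s^2
  ∫ -3 ds = -3s
F(s) = (3/5)s^5 + (1/2)s^4 - (1/3)s^3 + (1/2)s^2 - 3s + C


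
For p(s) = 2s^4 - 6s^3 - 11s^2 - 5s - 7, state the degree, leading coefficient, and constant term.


Highest power of s is 4, with coefficient 2. Constant term is -7.
Degree = 4, leading coefficient = 2, constant term = -7


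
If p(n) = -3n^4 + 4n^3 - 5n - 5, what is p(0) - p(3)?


p(0) = -5
p(3) = -155
p(0) - p(3) = -5 + 155 = 150


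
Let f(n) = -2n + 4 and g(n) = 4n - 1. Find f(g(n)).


Substitute g(n) into f:
f(g(n)) = -2*(4n - 1) + 4
Expand and combine: -8n + 6


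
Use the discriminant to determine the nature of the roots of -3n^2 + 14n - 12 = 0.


D = b^2 - 4ac = (14)^2 - 4(-3)(-12) = 196 - 144 = 52
Since D > 0: two distinct irrational roots


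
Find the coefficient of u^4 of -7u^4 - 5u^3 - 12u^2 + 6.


Read off the coefficient of u^4: -7


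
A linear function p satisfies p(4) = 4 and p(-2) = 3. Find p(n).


p(n) = mn + b. Using p(4)=4, p(-2)=3:
m = (4 - 3)/(4 + 2) = 1/6 = 1/6
b = 4 - m*(4) = 4 - 2/3 = 10/3
p(n) = (1/6)n + (10/3)


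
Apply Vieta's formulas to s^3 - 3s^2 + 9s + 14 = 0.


Monic cubic s^3+bs^2+cs+d=0: sum=-b, pairwise sum=c, product=-d.
b=-3, c=9, d=14
r1+r2+r3 = 3
r1r2+r1r3+r2r3 = 9
r1r2r3 = -14


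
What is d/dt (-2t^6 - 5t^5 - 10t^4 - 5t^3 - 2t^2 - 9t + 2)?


Apply the power rule term by term:
  d/dt(-2t^6) = -12t^5
  d/dt(-5t^5) = -25t^4
  d/dt(-10t^4) = -40t^3
  d/dt(-5t^3) = -15t^2
  d/dt(-2t^2) = -4t
  d/dt(-9t) = -9
  d/dt(2) = 0
p'(t) = -12t^5 - 25t^4 - 40t^3 - 15t^2 - 4t - 9


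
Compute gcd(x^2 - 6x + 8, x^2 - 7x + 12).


Factor each:
  x^2 - 6x + 8 = (x - 4)(x - 2)
  x^2 - 7x + 12 = (x - 4)(x - 3)
Common monic factor: x - 4


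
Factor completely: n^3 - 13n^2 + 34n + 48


Try integer roots (divisors of 48). n=-1: p(-1)=0.
Divide out (n + 1): quotient is n^2 - 14n + 48.
Factor the quadratic: (n - 8)(n - 6)
Result: (n + 1)(n - 8)(n - 6)


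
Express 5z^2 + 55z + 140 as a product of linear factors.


Roots satisfy r1 + r2 = -b/a = -11 and r1*r2 = c/a = 28.
So r1 = -7, r2 = -4.
5z^2 + 55z + 140 = 5(z - r1)(z - r2) = 5(z + 7)(z + 4)


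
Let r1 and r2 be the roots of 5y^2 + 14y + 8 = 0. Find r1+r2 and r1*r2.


For ay^2+by+c=0: sum = -b/a, product = c/a.
a=5, b=14, c=8
Sum = -(14)/5 = -14/5
Product = (8)/5 = 8/5


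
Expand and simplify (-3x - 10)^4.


Expand (-3x - 10)^4 by repeated multiplication:
  (-3x - 10)^2 = 9x^2 + 60x + 100
  (-3x - 10)^3 = -27x^3 - 270x^2 - 900x - 1000
= 81x^4 + 1080x^3 + 5400x^2 + 12000x + 10000


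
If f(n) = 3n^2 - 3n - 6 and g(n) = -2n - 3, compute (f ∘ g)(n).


Substitute g(n) into f:
f(g(n)) = 3*(-2n - 3)^2 + (-3)*(-2n - 3) + (-6)
(-2n - 3)^2 = 4n^2 + 12n + 9
Expand and combine: 12n^2 + 42n + 30


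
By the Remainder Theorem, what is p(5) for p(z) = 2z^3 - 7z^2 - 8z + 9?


By the Remainder Theorem, the remainder equals p(5):
  2*(5)^3 = 250
  -7*(5)^2 = -175
  -8*(5)^1 = -40
  constant: 9
Sum: 250 - 175 - 40 + 9 = 44


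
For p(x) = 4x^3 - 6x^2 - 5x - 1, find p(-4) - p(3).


p(-4) = -333
p(3) = 38
p(-4) - p(3) = -333 - 38 = -371


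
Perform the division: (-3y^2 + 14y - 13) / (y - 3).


(-3y^2 + 14y - 13) / (y - 3)
Step 1: -3y * (y - 3) = -3y^2 + 9y; subtract.
Step 2: 5 * (y - 3) = 5y - 15; subtract.
Quotient: -3y + 5, Remainder: 2


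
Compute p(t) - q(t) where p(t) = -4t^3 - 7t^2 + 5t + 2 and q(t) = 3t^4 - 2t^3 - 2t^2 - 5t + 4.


Distribute the minus sign:
  (-4t^3 - 7t^2 + 5t + 2)
- (3t^4 - 2t^3 - 2t^2 - 5t + 4)
Negate second polynomial: -3t^4 + 2t^3 + 2t^2 + 5t - 4
Add: -3t^4 - 2t^3 - 5t^2 + 10t - 2


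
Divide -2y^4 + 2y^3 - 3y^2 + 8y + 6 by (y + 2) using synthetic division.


Synthetic division with c = -2. Coefficients: -2, 2, -3, 8, 6
Bring down -2.
  -2 * -2 = 4; 4 + 2 = 6
  6 * -2 = -12; -12 - 3 = -15
  -15 * -2 = 30; 30 + 8 = 38
  38 * -2 = -76; -76 + 6 = -70
Quotient: -2y^3 + 6y^2 - 15y + 38, Remainder: -70


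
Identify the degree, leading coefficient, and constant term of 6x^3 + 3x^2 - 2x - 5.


Highest power of x is 3, with coefficient 6. Constant term is -5.
Degree = 3, leading coefficient = 6, constant term = -5


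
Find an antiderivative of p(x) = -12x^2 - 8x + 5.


Reverse power rule on each term:
  ∫ -12x^2 dx = -4x^3
  ∫ -8x dx = -4x^2
  ∫ 5 dx = 5x
F(x) = -4x^3 - 4x^2 + 5x + C


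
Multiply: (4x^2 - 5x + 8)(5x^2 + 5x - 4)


Distribute each term of the first polynomial:
  (4x^2)(5x^2 + 5x - 4) = 20x^4 + 20x^3 - 16x^2
  (-5x)(5x^2 + 5x - 4) = -25x^3 - 25x^2 + 20x
  (8)(5x^2 + 5x - 4) = 40x^2 + 40x - 32
Sum: 20x^4 - 5x^3 - x^2 + 60x - 32


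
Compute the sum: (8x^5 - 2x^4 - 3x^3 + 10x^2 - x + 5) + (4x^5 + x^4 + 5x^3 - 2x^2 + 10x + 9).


Align terms by degree and add:
  8x^5 - 2x^4 - 3x^3 + 10x^2 - x + 5
+ 4x^5 + x^4 + 5x^3 - 2x^2 + 10x + 9
= 12x^5 - x^4 + 2x^3 + 8x^2 + 9x + 14


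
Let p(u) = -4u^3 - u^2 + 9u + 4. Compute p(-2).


Using direct substitution:
  -4 * (-2)^3 = 32
  -1 * (-2)^2 = -4
  9 * (-2)^1 = -18
  constant: 4
Sum = 32 - 4 - 18 + 4 = 14


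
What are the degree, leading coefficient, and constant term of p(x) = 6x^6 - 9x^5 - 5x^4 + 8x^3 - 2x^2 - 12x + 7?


Highest power of x is 6, with coefficient 6. Constant term is 7.
Degree = 6, leading coefficient = 6, constant term = 7


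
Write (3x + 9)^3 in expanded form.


Expand (3x + 9)^3 by repeated multiplication:
  (3x + 9)^2 = 9x^2 + 54x + 81
= 27x^3 + 243x^2 + 729x + 729


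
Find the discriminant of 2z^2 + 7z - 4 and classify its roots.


D = b^2 - 4ac = (7)^2 - 4(2)(-4) = 49 + 32 = 81
Since D > 0: two distinct rational roots


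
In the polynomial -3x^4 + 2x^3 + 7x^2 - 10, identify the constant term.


Read off the constant term: -10


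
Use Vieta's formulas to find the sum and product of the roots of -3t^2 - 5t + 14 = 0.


For at^2+bt+c=0: sum = -b/a, product = c/a.
a=-3, b=-5, c=14
Sum = -(-5)/-3 = -5/3
Product = (14)/-3 = -14/3


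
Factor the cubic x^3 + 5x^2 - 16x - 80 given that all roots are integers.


Try integer roots (divisors of -80). x=-4: p(-4)=0.
Divide out (x + 4): quotient is x^2 + x - 20.
Factor the quadratic: (x + 5)(x - 4)
Result: (x + 4)(x + 5)(x - 4)


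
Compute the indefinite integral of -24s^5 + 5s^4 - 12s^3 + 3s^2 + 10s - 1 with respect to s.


Reverse power rule on each term:
  ∫ -24s^5 ds = -4s^6
  ∫ 5s^4 ds = s^5
  ∫ -12s^3 ds = -3s^4
  ∫ 3s^2 ds = s^3
  ∫ 10s ds = 5s^2
  ∫ -1 ds = -s
F(s) = -4s^6 + s^5 - 3s^4 + s^3 + 5s^2 - s + C


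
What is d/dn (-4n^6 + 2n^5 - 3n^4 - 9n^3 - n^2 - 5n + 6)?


Apply the power rule term by term:
  d/dn(-4n^6) = -24n^5
  d/dn(2n^5) = 10n^4
  d/dn(-3n^4) = -12n^3
  d/dn(-9n^3) = -27n^2
  d/dn(-n^2) = -2n
  d/dn(-5n) = -5
  d/dn(6) = 0
p'(n) = -24n^5 + 10n^4 - 12n^3 - 27n^2 - 2n - 5


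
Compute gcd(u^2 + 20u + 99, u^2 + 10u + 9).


Factor each:
  u^2 + 20u + 99 = (u + 9)(u + 11)
  u^2 + 10u + 9 = (u + 9)(u + 1)
Common monic factor: u + 9


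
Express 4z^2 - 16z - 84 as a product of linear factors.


Roots satisfy r1 + r2 = -b/a = 4 and r1*r2 = c/a = -21.
So r1 = -3, r2 = 7.
4z^2 - 16z - 84 = 4(z - r1)(z - r2) = 4(z + 3)(z - 7)


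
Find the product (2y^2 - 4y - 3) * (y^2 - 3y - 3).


Distribute each term of the first polynomial:
  (2y^2)(y^2 - 3y - 3) = 2y^4 - 6y^3 - 6y^2
  (-4y)(y^2 - 3y - 3) = -4y^3 + 12y^2 + 12y
  (-3)(y^2 - 3y - 3) = -3y^2 + 9y + 9
Sum: 2y^4 - 10y^3 + 3y^2 + 21y + 9


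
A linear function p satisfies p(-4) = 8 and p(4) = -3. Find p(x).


p(x) = mx + b. Using p(-4)=8, p(4)=-3:
m = (8 + 3)/(-4 - 4) = 11/-8 = -11/8
b = 8 - m*(-4) = 8 - 11/2 = 5/2
p(x) = -(11/8)x + (5/2)


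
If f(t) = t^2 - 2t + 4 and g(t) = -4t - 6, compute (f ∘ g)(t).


Substitute g(t) into f:
f(g(t)) = 1*(-4t - 6)^2 + (-2)*(-4t - 6) + 4
(-4t - 6)^2 = 16t^2 + 48t + 36
Expand and combine: 16t^2 + 56t + 52


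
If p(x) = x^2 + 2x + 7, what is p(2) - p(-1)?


p(2) = 15
p(-1) = 6
p(2) - p(-1) = 15 - 6 = 9


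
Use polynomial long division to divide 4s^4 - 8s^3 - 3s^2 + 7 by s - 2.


(4s^4 - 8s^3 - 3s^2 + 7) / (s - 2)
Step 1: 4s^3 * (s - 2) = 4s^4 - 8s^3; subtract.
Step 2: 0 * (s - 2) = 0; subtract.
Step 3: -3s * (s - 2) = -3s^2 + 6s; subtract.
Step 4: -6 * (s - 2) = -6s + 12; subtract.
Quotient: 4s^3 - 3s - 6, Remainder: -5


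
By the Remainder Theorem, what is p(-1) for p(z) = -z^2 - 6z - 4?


By the Remainder Theorem, the remainder equals p(-1):
  -1*(-1)^2 = -1
  -6*(-1)^1 = 6
  constant: -4
Sum: -1 + 6 - 4 = 1


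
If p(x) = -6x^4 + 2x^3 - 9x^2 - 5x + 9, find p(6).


Using direct substitution:
  -6 * (6)^4 = -7776
  2 * (6)^3 = 432
  -9 * (6)^2 = -324
  -5 * (6)^1 = -30
  constant: 9
Sum = -7776 + 432 - 324 - 30 + 9 = -7689


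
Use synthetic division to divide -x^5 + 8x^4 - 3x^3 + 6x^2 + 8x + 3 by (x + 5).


Synthetic division with c = -5. Coefficients: -1, 8, -3, 6, 8, 3
Bring down -1.
  -1 * -5 = 5; 5 + 8 = 13
  13 * -5 = -65; -65 - 3 = -68
  -68 * -5 = 340; 340 + 6 = 346
  346 * -5 = -1730; -1730 + 8 = -1722
  -1722 * -5 = 8610; 8610 + 3 = 8613
Quotient: -x^4 + 13x^3 - 68x^2 + 346x - 1722, Remainder: 8613


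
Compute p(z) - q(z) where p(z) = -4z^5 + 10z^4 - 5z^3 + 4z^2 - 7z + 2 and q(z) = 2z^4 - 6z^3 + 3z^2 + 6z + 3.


Distribute the minus sign:
  (-4z^5 + 10z^4 - 5z^3 + 4z^2 - 7z + 2)
- (2z^4 - 6z^3 + 3z^2 + 6z + 3)
Negate second polynomial: -2z^4 + 6z^3 - 3z^2 - 6z - 3
Add: -4z^5 + 8z^4 + z^3 + z^2 - 13z - 1


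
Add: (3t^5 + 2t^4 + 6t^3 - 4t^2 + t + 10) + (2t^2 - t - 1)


Align terms by degree and add:
  3t^5 + 2t^4 + 6t^3 - 4t^2 + t + 10
+ 2t^2 - t - 1
= 3t^5 + 2t^4 + 6t^3 - 2t^2 + 9


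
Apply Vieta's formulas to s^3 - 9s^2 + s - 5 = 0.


Monic cubic s^3+bs^2+cs+d=0: sum=-b, pairwise sum=c, product=-d.
b=-9, c=1, d=-5
r1+r2+r3 = 9
r1r2+r1r3+r2r3 = 1
r1r2r3 = 5


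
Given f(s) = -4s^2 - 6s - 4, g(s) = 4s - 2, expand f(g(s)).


Substitute g(s) into f:
f(g(s)) = -4*(4s - 2)^2 + (-6)*(4s - 2) + (-4)
(4s - 2)^2 = 16s^2 - 16s + 4
Expand and combine: -64s^2 + 40s - 8


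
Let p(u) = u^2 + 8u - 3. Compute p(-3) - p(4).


p(-3) = -18
p(4) = 45
p(-3) - p(4) = -18 - 45 = -63


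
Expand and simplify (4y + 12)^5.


Expand (4y + 12)^5 by repeated multiplication:
  (4y + 12)^2 = 16y^2 + 96y + 144
  (4y + 12)^3 = 64y^3 + 576y^2 + 1728y + 1728
  (4y + 12)^4 = 256y^4 + 3072y^3 + 13824y^2 + 27648y + 20736
= 1024y^5 + 15360y^4 + 92160y^3 + 276480y^2 + 414720y + 248832


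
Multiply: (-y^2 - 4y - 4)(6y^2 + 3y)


Distribute each term of the first polynomial:
  (-y^2)(6y^2 + 3y) = -6y^4 - 3y^3
  (-4y)(6y^2 + 3y) = -24y^3 - 12y^2
  (-4)(6y^2 + 3y) = -24y^2 - 12y
Sum: -6y^4 - 27y^3 - 36y^2 - 12y


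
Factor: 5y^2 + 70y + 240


Roots satisfy r1 + r2 = -b/a = -14 and r1*r2 = c/a = 48.
So r1 = -6, r2 = -8.
5y^2 + 70y + 240 = 5(y - r1)(y - r2) = 5(y + 6)(y + 8)


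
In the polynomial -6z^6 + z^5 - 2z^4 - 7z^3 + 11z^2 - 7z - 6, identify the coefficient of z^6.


Read off the coefficient of z^6: -6


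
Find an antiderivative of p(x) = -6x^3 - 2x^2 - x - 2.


Reverse power rule on each term:
  ∫ -6x^3 dx = -(3/2)x^4
  ∫ -2x^2 dx = -(2/3)x^3
  ∫ -x dx = -(1/2)x^2
  ∫ -2 dx = -2x
F(x) = -(3/2)x^4 - (2/3)x^3 - (1/2)x^2 - 2x + C


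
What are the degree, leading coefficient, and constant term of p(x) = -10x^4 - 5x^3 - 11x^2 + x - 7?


Highest power of x is 4, with coefficient -10. Constant term is -7.
Degree = 4, leading coefficient = -10, constant term = -7


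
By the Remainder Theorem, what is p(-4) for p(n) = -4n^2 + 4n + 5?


By the Remainder Theorem, the remainder equals p(-4):
  -4*(-4)^2 = -64
  4*(-4)^1 = -16
  constant: 5
Sum: -64 - 16 + 5 = -75


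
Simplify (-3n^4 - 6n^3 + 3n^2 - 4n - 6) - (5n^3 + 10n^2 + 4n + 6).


Distribute the minus sign:
  (-3n^4 - 6n^3 + 3n^2 - 4n - 6)
- (5n^3 + 10n^2 + 4n + 6)
Negate second polynomial: -5n^3 - 10n^2 - 4n - 6
Add: -3n^4 - 11n^3 - 7n^2 - 8n - 12


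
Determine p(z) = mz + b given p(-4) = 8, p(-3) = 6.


p(z) = mz + b. Using p(-4)=8, p(-3)=6:
m = (8 - 6)/(-4 + 3) = 2/-1 = -2
b = 8 - m*(-4) = 8 - 8 = 0
p(z) = -2z


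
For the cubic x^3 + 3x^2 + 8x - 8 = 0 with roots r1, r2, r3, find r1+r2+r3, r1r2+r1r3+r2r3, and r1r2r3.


Monic cubic x^3+bx^2+cx+d=0: sum=-b, pairwise sum=c, product=-d.
b=3, c=8, d=-8
r1+r2+r3 = -3
r1r2+r1r3+r2r3 = 8
r1r2r3 = 8


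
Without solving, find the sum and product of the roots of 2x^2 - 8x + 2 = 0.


For ax^2+bx+c=0: sum = -b/a, product = c/a.
a=2, b=-8, c=2
Sum = -(-8)/2 = 4
Product = (2)/2 = 1


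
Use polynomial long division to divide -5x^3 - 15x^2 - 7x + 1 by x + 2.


(-5x^3 - 15x^2 - 7x + 1) / (x + 2)
Step 1: -5x^2 * (x + 2) = -5x^3 - 10x^2; subtract.
Step 2: -5x * (x + 2) = -5x^2 - 10x; subtract.
Step 3: 3 * (x + 2) = 3x + 6; subtract.
Quotient: -5x^2 - 5x + 3, Remainder: -5


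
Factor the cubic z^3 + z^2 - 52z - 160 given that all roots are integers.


Try integer roots (divisors of -160). z=8: p(8)=0.
Divide out (z - 8): quotient is z^2 + 9z + 20.
Factor the quadratic: (z + 5)(z + 4)
Result: (z - 8)(z + 5)(z + 4)


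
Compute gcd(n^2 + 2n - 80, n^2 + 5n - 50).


Factor each:
  n^2 + 2n - 80 = (n + 10)(n - 8)
  n^2 + 5n - 50 = (n + 10)(n - 5)
Common monic factor: n + 10


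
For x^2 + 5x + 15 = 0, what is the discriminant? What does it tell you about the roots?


D = b^2 - 4ac = (5)^2 - 4(1)(15) = 25 - 60 = -35
Since D < 0: two complex conjugate roots (no real roots)


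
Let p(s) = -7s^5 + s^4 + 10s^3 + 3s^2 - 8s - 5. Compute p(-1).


Using direct substitution:
  -7 * (-1)^5 = 7
  1 * (-1)^4 = 1
  10 * (-1)^3 = -10
  3 * (-1)^2 = 3
  -8 * (-1)^1 = 8
  constant: -5
Sum = 7 + 1 - 10 + 3 + 8 - 5 = 4


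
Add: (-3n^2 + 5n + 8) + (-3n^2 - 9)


Align terms by degree and add:
  -3n^2 + 5n + 8
  -3n^2 - 9
= -6n^2 + 5n - 1


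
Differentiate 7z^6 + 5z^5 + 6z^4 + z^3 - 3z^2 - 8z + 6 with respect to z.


Apply the power rule term by term:
  d/dz(7z^6) = 42z^5
  d/dz(5z^5) = 25z^4
  d/dz(6z^4) = 24z^3
  d/dz(z^3) = 3z^2
  d/dz(-3z^2) = -6z
  d/dz(-8z) = -8
  d/dz(6) = 0
p'(z) = 42z^5 + 25z^4 + 24z^3 + 3z^2 - 6z - 8


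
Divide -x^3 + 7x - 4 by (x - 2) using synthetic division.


Synthetic division with c = 2. Coefficients: -1, 0, 7, -4
Bring down -1.
  -1 * 2 = -2; -2 + 0 = -2
  -2 * 2 = -4; -4 + 7 = 3
  3 * 2 = 6; 6 - 4 = 2
Quotient: -x^2 - 2x + 3, Remainder: 2


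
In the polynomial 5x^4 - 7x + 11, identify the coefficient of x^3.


Read off the coefficient of x^3: 0


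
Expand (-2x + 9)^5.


Expand (-2x + 9)^5 by repeated multiplication:
  (-2x + 9)^2 = 4x^2 - 36x + 81
  (-2x + 9)^3 = -8x^3 + 108x^2 - 486x + 729
  (-2x + 9)^4 = 16x^4 - 288x^3 + 1944x^2 - 5832x + 6561
= -32x^5 + 720x^4 - 6480x^3 + 29160x^2 - 65610x + 59049


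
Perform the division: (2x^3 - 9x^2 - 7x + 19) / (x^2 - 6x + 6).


(2x^3 - 9x^2 - 7x + 19) / (x^2 - 6x + 6)
Step 1: 2x * (x^2 - 6x + 6) = 2x^3 - 12x^2 + 12x; subtract.
Step 2: 3 * (x^2 - 6x + 6) = 3x^2 - 18x + 18; subtract.
Quotient: 2x + 3, Remainder: -x + 1


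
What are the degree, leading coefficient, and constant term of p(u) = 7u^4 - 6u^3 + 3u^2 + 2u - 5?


Highest power of u is 4, with coefficient 7. Constant term is -5.
Degree = 4, leading coefficient = 7, constant term = -5


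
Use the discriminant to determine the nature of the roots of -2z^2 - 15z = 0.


D = b^2 - 4ac = (-15)^2 - 4(-2)(0) = 225 = 225
Since D > 0: two distinct rational roots


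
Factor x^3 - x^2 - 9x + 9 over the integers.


Try integer roots (divisors of 9). x=-3: p(-3)=0.
Divide out (x + 3): quotient is x^2 - 4x + 3.
Factor the quadratic: (x - 3)(x - 1)
Result: (x + 3)(x - 3)(x - 1)


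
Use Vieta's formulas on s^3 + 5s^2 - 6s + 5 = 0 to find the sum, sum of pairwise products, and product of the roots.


Monic cubic s^3+bs^2+cs+d=0: sum=-b, pairwise sum=c, product=-d.
b=5, c=-6, d=5
r1+r2+r3 = -5
r1r2+r1r3+r2r3 = -6
r1r2r3 = -5


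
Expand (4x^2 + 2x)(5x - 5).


Distribute each term of the first polynomial:
  (4x^2)(5x - 5) = 20x^3 - 20x^2
  (2x)(5x - 5) = 10x^2 - 10x
Sum: 20x^3 - 10x^2 - 10x


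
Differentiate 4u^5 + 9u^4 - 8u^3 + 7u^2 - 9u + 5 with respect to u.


Apply the power rule term by term:
  d/du(4u^5) = 20u^4
  d/du(9u^4) = 36u^3
  d/du(-8u^3) = -24u^2
  d/du(7u^2) = 14u
  d/du(-9u) = -9
  d/du(5) = 0
p'(u) = 20u^4 + 36u^3 - 24u^2 + 14u - 9


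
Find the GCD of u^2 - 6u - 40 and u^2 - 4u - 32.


Factor each:
  u^2 - 6u - 40 = (u + 4)(u - 10)
  u^2 - 4u - 32 = (u + 4)(u - 8)
Common monic factor: u + 4


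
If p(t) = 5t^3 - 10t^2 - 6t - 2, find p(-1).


Using direct substitution:
  5 * (-1)^3 = -5
  -10 * (-1)^2 = -10
  -6 * (-1)^1 = 6
  constant: -2
Sum = -5 - 10 + 6 - 2 = -11


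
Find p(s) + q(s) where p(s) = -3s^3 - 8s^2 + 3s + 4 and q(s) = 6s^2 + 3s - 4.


Align terms by degree and add:
  -3s^3 - 8s^2 + 3s + 4
+ 6s^2 + 3s - 4
= -3s^3 - 2s^2 + 6s


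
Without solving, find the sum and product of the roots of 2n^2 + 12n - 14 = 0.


For an^2+bn+c=0: sum = -b/a, product = c/a.
a=2, b=12, c=-14
Sum = -(12)/2 = -6
Product = (-14)/2 = -7


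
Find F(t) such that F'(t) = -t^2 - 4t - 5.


Reverse power rule on each term:
  ∫ -t^2 dt = -(1/3)t^3
  ∫ -4t dt = -2t^2
  ∫ -5 dt = -5t
F(t) = -(1/3)t^3 - 2t^2 - 5t + C


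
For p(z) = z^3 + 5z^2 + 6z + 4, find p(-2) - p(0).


p(-2) = 4
p(0) = 4
p(-2) - p(0) = 4 - 4 = 0


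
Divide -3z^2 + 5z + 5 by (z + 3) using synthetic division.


Synthetic division with c = -3. Coefficients: -3, 5, 5
Bring down -3.
  -3 * -3 = 9; 9 + 5 = 14
  14 * -3 = -42; -42 + 5 = -37
Quotient: -3z + 14, Remainder: -37


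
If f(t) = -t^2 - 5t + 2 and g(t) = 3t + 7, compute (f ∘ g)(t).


Substitute g(t) into f:
f(g(t)) = -1*(3t + 7)^2 + (-5)*(3t + 7) + 2
(3t + 7)^2 = 9t^2 + 42t + 49
Expand and combine: -9t^2 - 57t - 82


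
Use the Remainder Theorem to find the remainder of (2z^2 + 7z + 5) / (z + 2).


By the Remainder Theorem, the remainder equals p(-2):
  2*(-2)^2 = 8
  7*(-2)^1 = -14
  constant: 5
Sum: 8 - 14 + 5 = -1


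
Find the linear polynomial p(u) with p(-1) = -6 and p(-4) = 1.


p(u) = mu + b. Using p(-1)=-6, p(-4)=1:
m = (-6 - 1)/(-1 + 4) = -7/3 = -7/3
b = -6 - m*(-1) = -6 - 7/3 = -25/3
p(u) = -(7/3)u - (25/3)


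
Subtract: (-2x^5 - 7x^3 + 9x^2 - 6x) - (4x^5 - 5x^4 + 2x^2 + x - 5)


Distribute the minus sign:
  (-2x^5 - 7x^3 + 9x^2 - 6x)
- (4x^5 - 5x^4 + 2x^2 + x - 5)
Negate second polynomial: -4x^5 + 5x^4 - 2x^2 - x + 5
Add: -6x^5 + 5x^4 - 7x^3 + 7x^2 - 7x + 5


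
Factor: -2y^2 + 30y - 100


Roots satisfy r1 + r2 = -b/a = 15 and r1*r2 = c/a = 50.
So r1 = 10, r2 = 5.
-2y^2 + 30y - 100 = -2(y - r1)(y - r2) = -2(y - 10)(y - 5)


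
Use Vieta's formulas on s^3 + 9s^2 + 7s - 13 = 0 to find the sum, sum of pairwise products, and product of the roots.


Monic cubic s^3+bs^2+cs+d=0: sum=-b, pairwise sum=c, product=-d.
b=9, c=7, d=-13
r1+r2+r3 = -9
r1r2+r1r3+r2r3 = 7
r1r2r3 = 13


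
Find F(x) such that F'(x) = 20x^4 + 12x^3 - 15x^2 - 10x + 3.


Reverse power rule on each term:
  ∫ 20x^4 dx = 4x^5
  ∫ 12x^3 dx = 3x^4
  ∫ -15x^2 dx = -5x^3
  ∫ -10x dx = -5x^2
  ∫ 3 dx = 3x
F(x) = 4x^5 + 3x^4 - 5x^3 - 5x^2 + 3x + C


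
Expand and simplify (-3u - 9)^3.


Expand (-3u - 9)^3 by repeated multiplication:
  (-3u - 9)^2 = 9u^2 + 54u + 81
= -27u^3 - 243u^2 - 729u - 729


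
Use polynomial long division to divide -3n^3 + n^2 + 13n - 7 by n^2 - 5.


(-3n^3 + n^2 + 13n - 7) / (n^2 - 5)
Step 1: -3n * (n^2 - 5) = -3n^3 + 15n; subtract.
Step 2: 1 * (n^2 - 5) = n^2 - 5; subtract.
Quotient: -3n + 1, Remainder: -2n - 2


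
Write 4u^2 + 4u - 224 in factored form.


Roots satisfy r1 + r2 = -b/a = -1 and r1*r2 = c/a = -56.
So r1 = -8, r2 = 7.
4u^2 + 4u - 224 = 4(u - r1)(u - r2) = 4(u + 8)(u - 7)


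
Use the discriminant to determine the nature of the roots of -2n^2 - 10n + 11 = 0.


D = b^2 - 4ac = (-10)^2 - 4(-2)(11) = 100 + 88 = 188
Since D > 0: two distinct irrational roots


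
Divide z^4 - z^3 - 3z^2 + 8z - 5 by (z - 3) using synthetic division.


Synthetic division with c = 3. Coefficients: 1, -1, -3, 8, -5
Bring down 1.
  1 * 3 = 3; 3 - 1 = 2
  2 * 3 = 6; 6 - 3 = 3
  3 * 3 = 9; 9 + 8 = 17
  17 * 3 = 51; 51 - 5 = 46
Quotient: z^3 + 2z^2 + 3z + 17, Remainder: 46


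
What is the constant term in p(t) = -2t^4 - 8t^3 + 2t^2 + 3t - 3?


Read off the constant term: -3


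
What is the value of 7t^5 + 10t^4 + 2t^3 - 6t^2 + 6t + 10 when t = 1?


Using direct substitution:
  7 * (1)^5 = 7
  10 * (1)^4 = 10
  2 * (1)^3 = 2
  -6 * (1)^2 = -6
  6 * (1)^1 = 6
  constant: 10
Sum = 7 + 10 + 2 - 6 + 6 + 10 = 29


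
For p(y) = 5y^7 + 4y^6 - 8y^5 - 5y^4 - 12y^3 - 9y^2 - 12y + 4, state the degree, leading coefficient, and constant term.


Highest power of y is 7, with coefficient 5. Constant term is 4.
Degree = 7, leading coefficient = 5, constant term = 4


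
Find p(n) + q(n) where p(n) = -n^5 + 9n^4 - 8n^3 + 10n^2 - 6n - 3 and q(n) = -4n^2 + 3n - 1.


Align terms by degree and add:
  -n^5 + 9n^4 - 8n^3 + 10n^2 - 6n - 3
  -4n^2 + 3n - 1
= -n^5 + 9n^4 - 8n^3 + 6n^2 - 3n - 4


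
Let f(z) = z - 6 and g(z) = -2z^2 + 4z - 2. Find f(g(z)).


Substitute g(z) into f:
f(g(z)) = 1*(-2z^2 + 4z - 2) + (-6)
Expand and combine: -2z^2 + 4z - 8


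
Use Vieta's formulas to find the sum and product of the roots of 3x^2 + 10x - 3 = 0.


For ax^2+bx+c=0: sum = -b/a, product = c/a.
a=3, b=10, c=-3
Sum = -(10)/3 = -10/3
Product = (-3)/3 = -1


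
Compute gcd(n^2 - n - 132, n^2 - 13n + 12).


Factor each:
  n^2 - n - 132 = (n - 12)(n + 11)
  n^2 - 13n + 12 = (n - 12)(n - 1)
Common monic factor: n - 12


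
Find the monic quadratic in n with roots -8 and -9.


p(n) = (n + 8)(n + 9)
Expand: n^2 + 17n + 72


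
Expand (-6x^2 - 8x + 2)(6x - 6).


Distribute each term of the first polynomial:
  (-6x^2)(6x - 6) = -36x^3 + 36x^2
  (-8x)(6x - 6) = -48x^2 + 48x
  (2)(6x - 6) = 12x - 12
Sum: -36x^3 - 12x^2 + 60x - 12


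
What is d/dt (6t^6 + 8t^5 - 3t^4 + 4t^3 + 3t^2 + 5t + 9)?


Apply the power rule term by term:
  d/dt(6t^6) = 36t^5
  d/dt(8t^5) = 40t^4
  d/dt(-3t^4) = -12t^3
  d/dt(4t^3) = 12t^2
  d/dt(3t^2) = 6t
  d/dt(5t) = 5
  d/dt(9) = 0
p'(t) = 36t^5 + 40t^4 - 12t^3 + 12t^2 + 6t + 5


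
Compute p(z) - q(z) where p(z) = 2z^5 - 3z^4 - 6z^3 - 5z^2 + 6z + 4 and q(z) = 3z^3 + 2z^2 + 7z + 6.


Distribute the minus sign:
  (2z^5 - 3z^4 - 6z^3 - 5z^2 + 6z + 4)
- (3z^3 + 2z^2 + 7z + 6)
Negate second polynomial: -3z^3 - 2z^2 - 7z - 6
Add: 2z^5 - 3z^4 - 9z^3 - 7z^2 - z - 2


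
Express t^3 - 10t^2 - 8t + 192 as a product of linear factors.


Try integer roots (divisors of 192). t=8: p(8)=0.
Divide out (t - 8): quotient is t^2 - 2t - 24.
Factor the quadratic: (t + 4)(t - 6)
Result: (t - 8)(t + 4)(t - 6)


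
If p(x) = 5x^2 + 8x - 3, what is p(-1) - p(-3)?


p(-1) = -6
p(-3) = 18
p(-1) - p(-3) = -6 - 18 = -24


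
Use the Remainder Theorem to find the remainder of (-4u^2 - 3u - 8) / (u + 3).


By the Remainder Theorem, the remainder equals p(-3):
  -4*(-3)^2 = -36
  -3*(-3)^1 = 9
  constant: -8
Sum: -36 + 9 - 8 = -35


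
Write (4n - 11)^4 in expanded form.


Expand (4n - 11)^4 by repeated multiplication:
  (4n - 11)^2 = 16n^2 - 88n + 121
  (4n - 11)^3 = 64n^3 - 528n^2 + 1452n - 1331
= 256n^4 - 2816n^3 + 11616n^2 - 21296n + 14641


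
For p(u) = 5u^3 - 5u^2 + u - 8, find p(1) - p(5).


p(1) = -7
p(5) = 497
p(1) - p(5) = -7 - 497 = -504


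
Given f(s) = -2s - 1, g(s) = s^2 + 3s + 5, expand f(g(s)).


Substitute g(s) into f:
f(g(s)) = -2*(s^2 + 3s + 5) + (-1)
Expand and combine: -2s^2 - 6s - 11


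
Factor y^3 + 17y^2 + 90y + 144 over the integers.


Try integer roots (divisors of 144). y=-8: p(-8)=0.
Divide out (y + 8): quotient is y^2 + 9y + 18.
Factor the quadratic: (y + 3)(y + 6)
Result: (y + 8)(y + 3)(y + 6)


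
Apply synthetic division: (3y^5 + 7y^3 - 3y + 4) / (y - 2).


Synthetic division with c = 2. Coefficients: 3, 0, 7, 0, -3, 4
Bring down 3.
  3 * 2 = 6; 6 + 0 = 6
  6 * 2 = 12; 12 + 7 = 19
  19 * 2 = 38; 38 + 0 = 38
  38 * 2 = 76; 76 - 3 = 73
  73 * 2 = 146; 146 + 4 = 150
Quotient: 3y^4 + 6y^3 + 19y^2 + 38y + 73, Remainder: 150


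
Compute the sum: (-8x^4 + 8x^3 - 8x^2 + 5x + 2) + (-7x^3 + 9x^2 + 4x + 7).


Align terms by degree and add:
  -8x^4 + 8x^3 - 8x^2 + 5x + 2
  -7x^3 + 9x^2 + 4x + 7
= -8x^4 + x^3 + x^2 + 9x + 9


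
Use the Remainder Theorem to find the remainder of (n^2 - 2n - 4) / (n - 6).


By the Remainder Theorem, the remainder equals p(6):
  1*(6)^2 = 36
  -2*(6)^1 = -12
  constant: -4
Sum: 36 - 12 - 4 = 20


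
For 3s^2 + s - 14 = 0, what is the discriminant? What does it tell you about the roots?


D = b^2 - 4ac = (1)^2 - 4(3)(-14) = 1 + 168 = 169
Since D > 0: two distinct rational roots


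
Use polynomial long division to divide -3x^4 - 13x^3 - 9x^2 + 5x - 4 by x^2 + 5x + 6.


(-3x^4 - 13x^3 - 9x^2 + 5x - 4) / (x^2 + 5x + 6)
Step 1: -3x^2 * (x^2 + 5x + 6) = -3x^4 - 15x^3 - 18x^2; subtract.
Step 2: 2x * (x^2 + 5x + 6) = 2x^3 + 10x^2 + 12x; subtract.
Step 3: -1 * (x^2 + 5x + 6) = -x^2 - 5x - 6; subtract.
Quotient: -3x^2 + 2x - 1, Remainder: -2x + 2


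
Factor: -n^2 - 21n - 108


Roots satisfy r1 + r2 = -b/a = -21 and r1*r2 = c/a = 108.
So r1 = -12, r2 = -9.
-n^2 - 21n - 108 = -(n - r1)(n - r2) = -(n + 12)(n + 9)


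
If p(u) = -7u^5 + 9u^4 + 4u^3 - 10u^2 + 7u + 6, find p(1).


Using direct substitution:
  -7 * (1)^5 = -7
  9 * (1)^4 = 9
  4 * (1)^3 = 4
  -10 * (1)^2 = -10
  7 * (1)^1 = 7
  constant: 6
Sum = -7 + 9 + 4 - 10 + 7 + 6 = 9


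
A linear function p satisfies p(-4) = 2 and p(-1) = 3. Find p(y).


p(y) = my + b. Using p(-4)=2, p(-1)=3:
m = (2 - 3)/(-4 + 1) = -1/-3 = 1/3
b = 2 - m*(-4) = 2 + 4/3 = 10/3
p(y) = (1/3)y + (10/3)


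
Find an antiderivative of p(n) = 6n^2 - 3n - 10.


Reverse power rule on each term:
  ∫ 6n^2 dn = 2n^3
  ∫ -3n dn = -(3/2)n^2
  ∫ -10 dn = -10n
F(n) = 2n^3 - (3/2)n^2 - 10n + C


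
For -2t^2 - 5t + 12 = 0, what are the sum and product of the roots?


For at^2+bt+c=0: sum = -b/a, product = c/a.
a=-2, b=-5, c=12
Sum = -(-5)/-2 = -5/2
Product = (12)/-2 = -6


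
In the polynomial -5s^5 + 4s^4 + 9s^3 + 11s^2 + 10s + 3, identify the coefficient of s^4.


Read off the coefficient of s^4: 4


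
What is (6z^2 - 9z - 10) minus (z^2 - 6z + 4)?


Distribute the minus sign:
  (6z^2 - 9z - 10)
- (z^2 - 6z + 4)
Negate second polynomial: -z^2 + 6z - 4
Add: 5z^2 - 3z - 14


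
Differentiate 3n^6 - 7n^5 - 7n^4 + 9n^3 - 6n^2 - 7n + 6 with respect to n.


Apply the power rule term by term:
  d/dn(3n^6) = 18n^5
  d/dn(-7n^5) = -35n^4
  d/dn(-7n^4) = -28n^3
  d/dn(9n^3) = 27n^2
  d/dn(-6n^2) = -12n
  d/dn(-7n) = -7
  d/dn(6) = 0
p'(n) = 18n^5 - 35n^4 - 28n^3 + 27n^2 - 12n - 7


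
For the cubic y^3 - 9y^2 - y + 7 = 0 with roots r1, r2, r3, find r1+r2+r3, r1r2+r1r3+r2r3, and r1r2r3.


Monic cubic y^3+by^2+cy+d=0: sum=-b, pairwise sum=c, product=-d.
b=-9, c=-1, d=7
r1+r2+r3 = 9
r1r2+r1r3+r2r3 = -1
r1r2r3 = -7


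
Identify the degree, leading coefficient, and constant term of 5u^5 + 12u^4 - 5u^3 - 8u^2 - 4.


Highest power of u is 5, with coefficient 5. Constant term is -4.
Degree = 5, leading coefficient = 5, constant term = -4


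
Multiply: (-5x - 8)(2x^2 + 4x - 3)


Distribute each term of the first polynomial:
  (-5x)(2x^2 + 4x - 3) = -10x^3 - 20x^2 + 15x
  (-8)(2x^2 + 4x - 3) = -16x^2 - 32x + 24
Sum: -10x^3 - 36x^2 - 17x + 24


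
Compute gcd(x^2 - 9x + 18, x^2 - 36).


Factor each:
  x^2 - 9x + 18 = (x - 6)(x - 3)
  x^2 - 36 = (x - 6)(x + 6)
Common monic factor: x - 6


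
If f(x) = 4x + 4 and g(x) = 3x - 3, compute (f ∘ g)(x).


Substitute g(x) into f:
f(g(x)) = 4*(3x - 3) + 4
Expand and combine: 12x - 8


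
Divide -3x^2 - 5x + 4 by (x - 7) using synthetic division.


Synthetic division with c = 7. Coefficients: -3, -5, 4
Bring down -3.
  -3 * 7 = -21; -21 - 5 = -26
  -26 * 7 = -182; -182 + 4 = -178
Quotient: -3x - 26, Remainder: -178


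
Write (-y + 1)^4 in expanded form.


Expand (-y + 1)^4 by repeated multiplication:
  (-y + 1)^2 = y^2 - 2y + 1
  (-y + 1)^3 = -y^3 + 3y^2 - 3y + 1
= y^4 - 4y^3 + 6y^2 - 4y + 1


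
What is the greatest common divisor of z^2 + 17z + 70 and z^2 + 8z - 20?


Factor each:
  z^2 + 17z + 70 = (z + 10)(z + 7)
  z^2 + 8z - 20 = (z + 10)(z - 2)
Common monic factor: z + 10


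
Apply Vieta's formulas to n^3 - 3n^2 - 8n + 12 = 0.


Monic cubic n^3+bn^2+cn+d=0: sum=-b, pairwise sum=c, product=-d.
b=-3, c=-8, d=12
r1+r2+r3 = 3
r1r2+r1r3+r2r3 = -8
r1r2r3 = -12


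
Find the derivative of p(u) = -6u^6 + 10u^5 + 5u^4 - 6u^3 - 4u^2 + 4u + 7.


Apply the power rule term by term:
  d/du(-6u^6) = -36u^5
  d/du(10u^5) = 50u^4
  d/du(5u^4) = 20u^3
  d/du(-6u^3) = -18u^2
  d/du(-4u^2) = -8u
  d/du(4u) = 4
  d/du(7) = 0
p'(u) = -36u^5 + 50u^4 + 20u^3 - 18u^2 - 8u + 4


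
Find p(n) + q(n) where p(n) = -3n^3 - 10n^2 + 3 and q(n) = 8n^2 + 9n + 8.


Align terms by degree and add:
  -3n^3 - 10n^2 + 3
+ 8n^2 + 9n + 8
= -3n^3 - 2n^2 + 9n + 11


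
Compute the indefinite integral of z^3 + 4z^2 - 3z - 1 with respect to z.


Reverse power rule on each term:
  ∫ z^3 dz = (1/4)z^4
  ∫ 4z^2 dz = (4/3)z^3
  ∫ -3z dz = -(3/2)z^2
  ∫ -1 dz = -z
F(z) = (1/4)z^4 + (4/3)z^3 - (3/2)z^2 - z + C
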